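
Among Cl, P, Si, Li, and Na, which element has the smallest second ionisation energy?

Si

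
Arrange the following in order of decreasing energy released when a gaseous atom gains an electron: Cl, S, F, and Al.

F is in period 2, group 17; Al is in period 3, group 13; S is in period 3, group 16; Cl is in period 3, group 17.
Adding an electron releases more energy for atoms nearer the top right (short of the noble gases).
Neither a single period nor a single group — weigh both effects.
S > Al: S lies to the right of Al in period 3, so the across-period effect alone puts S higher.
F > S: relative to S, both the across-period and down-group shifts push F's electron affinity up.
Cl > F: this pair runs against the simple trend — see the exception note.
Note the exception: Cl has a higher electron affinity than F, contrary to the simple trend — F's small 2p subshell makes the incoming electron feel strong e⁻–e⁻ repulsion, so Cl actually releases more energy on gaining an electron.
Tabulated electron affinity (kJ/mol): F 328, Al 42, S 200, Cl 349.
So from highest to lowest: Cl > F > S > Al.

Cl > F > S > Al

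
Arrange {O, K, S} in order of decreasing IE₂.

Consider each +1 ion: O⁺ still has 5 valence electrons; K⁺ is the bare [Ar] core; S⁺ still has 5 valence electrons.
Usually core removal costs more than valence removal, but here the competition is close: a tightly held n=2 valence electron can cost more to remove than an n=3 core electron, so the actual values have to decide it.
Valence configurations: O⁺ [He]2s²2p³, S⁺ [Ne]3s²3p³.
Approximate IE_2 values (kJ/mol): O 3388, K 3052, S 2252.
Putting it together, IE_2: S < K < O.

O, K, S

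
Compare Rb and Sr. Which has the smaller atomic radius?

Sr

Rb is in period 5, group 1; Sr is in period 5, group 2.
Across a period the added protons contract the valence shell; down a group each new principal shell makes the atom larger.
All lie in period 5, so atomic radius increases right to left.
So Sr has the smaller atomic radius (Sr < Rb).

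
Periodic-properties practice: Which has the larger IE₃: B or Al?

After 2 electrons have been removed, what remains? B²⁺ still has 1 valence electron; Al²⁺ still has 1 valence electron.
All are still removing valence electrons, so compare the +2 ions as you would atoms: IE_3 generally rises across a period (higher Z_eff) and falls down a group (larger shell), subject to the usual subshell exceptions.
Valence configurations: B²⁺ [He]2s¹, Al²⁺ [Ne]3s¹.
The numbers (kJ/mol): B 3660, Al 2745.
Hence IE_3: Al < B.

B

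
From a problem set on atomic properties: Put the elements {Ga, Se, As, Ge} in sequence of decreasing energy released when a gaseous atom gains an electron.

Se > Ge > As > Ga

Adding an electron releases more energy for atoms nearer the top right (short of the noble gases).
All lie in period 4; the across-period trend (electron affinity increases left to right) applies, with the exception below.
Note the exception: Ge has a higher electron affinity than As, contrary to the simple trend — adding an electron to As's half-filled 4p³ is unfavourable, so Ge (4p²) has the more exothermic EA.
Tabulated electron affinity (kJ/mol): Ga 29, Ge 119, As 78, Se 195.
So from highest to lowest: Se > Ge > As > Ga.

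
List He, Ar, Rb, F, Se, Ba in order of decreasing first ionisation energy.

He > F > Ar > Se > Ba > Rb

Across a period the outer electron is held more tightly (higher IE₁); down a group it sits in a higher shell, more shielded, and comes off more easily.
These span different periods and groups, so the two trends combine.
Ba > Rb: the two effects oppose for this pair; the across-period effect wins (503 vs 403 kJ/mol).
Se > Ba: both effects reinforce here, so Se is clearly the higher of the two.
Ar > Se: both effects reinforce here, so Ar is clearly the higher of the two.
F > Ar: period and group pull opposite ways; the down-group shift dominates (1681 vs 1521 kJ/mol).
He > F: relative to F, both the across-period and down-group shifts push He's first ionization energy up.
For reference (kJ/mol): He 2372, F 1681, Ar 1521, Se 941, Rb 403, Ba 503.
So from highest to lowest: He > F > Ar > Se > Ba > Rb.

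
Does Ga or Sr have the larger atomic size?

Sr

Ga is in period 4, group 13; Sr is in period 5, group 2.
Moving right in a period, electrons are added to the same shell under a stronger nuclear pull, so atoms get smaller; moving down, a new shell is opened and atoms get larger.
Neither a single period nor a single group — weigh both effects.
Sr > Ga: both effects reinforce here, so Sr is clearly the larger of the two.
Tabulated atomic radius (pm): Ga 124, Sr 185.
So Sr has the larger atomic size (Sr > Ga).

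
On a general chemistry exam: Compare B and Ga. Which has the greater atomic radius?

Ga

B is in period 2, group 13; Ga is in period 4, group 13.
Radius decreases left→right (rising Z_eff, same n) and increases top→bottom (higher n).
All are in group 13, so atomic radius increases down the group.
So Ga has the greater atomic radius (Ga > B).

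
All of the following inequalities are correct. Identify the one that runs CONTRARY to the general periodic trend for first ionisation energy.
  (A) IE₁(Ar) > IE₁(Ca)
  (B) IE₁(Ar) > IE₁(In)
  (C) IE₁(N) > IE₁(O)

(C)

The general trend: first ionisation energy increases across a period and decreases down a group.
(A) Ar (period 3, group 18) vs Ca (period 4, group 2): the stated order agrees with the simple trend.
(B) Ar (period 3, group 18) vs In (period 5, group 13): the stated order agrees with the simple trend.
(C) N (period 2, group 15) vs O (period 2, group 16): the stated order contradicts the simple trend.
The exception is (C): pairing an electron in O's 2p⁴ costs repulsion energy, so O ionizes more easily than half-filled N (2p³).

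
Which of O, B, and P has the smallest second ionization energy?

The second ionization energy removes an electron from the +1 ion. For each element: O⁺ still has 5 valence electrons; B⁺ still has 2 valence electrons; P⁺ still has 4 valence electrons.
All are still removing valence electrons, so compare the +1 ions as you would atoms: IE_2 generally rises across a period (higher Z_eff) and falls down a group (larger shell), subject to the usual subshell exceptions.
Valence configurations: O⁺ [He]2s²2p³, B⁺ [He]2s², P⁺ [Ne]3s²3p².
Tabulated IE_2 (kJ/mol): O 3388, B 2427, P 1907.
Overall IE_2 order: P < B < O.

P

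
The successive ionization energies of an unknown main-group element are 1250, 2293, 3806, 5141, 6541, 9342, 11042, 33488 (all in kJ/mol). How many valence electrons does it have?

7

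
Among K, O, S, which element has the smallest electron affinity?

O is in period 2, group 16; S is in period 3, group 16; K is in period 4, group 1.
Electron affinity generally becomes more exothermic across a period toward the halogens and less exothermic down a group.
Here both period and group differ, so the two effects have to be weighed against each other.
O > K: both effects reinforce here, so O is clearly the higher of the two.
S > O: this pair runs against the simple trend — see the exception note.
Note the exception: S has a higher electron affinity than O, contrary to the simple trend — the compact 2p subshell of O repels the added electron more than S's larger 3p does.
Approximate values (kJ/mol): O 141, S 200, K 48.
The smallest electron affinity among these belongs to K.

K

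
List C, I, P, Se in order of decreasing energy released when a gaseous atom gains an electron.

I, Se, C, P

C is in period 2, group 14; P is in period 3, group 15; Se is in period 4, group 16; I is in period 5, group 17.
Electron affinity generally becomes more exothermic across a period toward the halogens and less exothermic down a group.
These sit on a diagonal, where the across-period and down-group effects partly cancel.
C > P: the two effects oppose for this pair; the down-group effect wins (122 vs 72 kJ/mol).
Se > C: period and group pull opposite ways; the across-period shift dominates (195 vs 122 kJ/mol).
I > Se: the two effects oppose for this pair; the across-period effect wins (295 vs 195 kJ/mol).
Approximate values (kJ/mol): C 122, P 72, Se 195, I 295.
So from highest to lowest: I > Se > C > P.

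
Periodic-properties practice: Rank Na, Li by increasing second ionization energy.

Na, Li

Consider each +1 ion: Na⁺ is the bare [Ne] core; Li⁺ is the bare [He] core.
All of these are removing an electron from a noble-gas core or deeper; the smaller core (lower principal quantum number) is held far more tightly, and within a period the higher nuclear charge binds the same core more tightly.
The numbers (kJ/mol): Na 4562, Li 7298.
Overall IE_2 order: Na < Li.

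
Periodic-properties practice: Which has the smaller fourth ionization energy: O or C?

C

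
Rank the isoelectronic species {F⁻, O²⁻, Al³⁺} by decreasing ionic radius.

All of these have 10 electrons, so size is governed by nuclear charge alone: the more protons, the stronger the pull on the same electron cloud, and the smaller the ion.
Nuclear charges: Al³⁺ (Z=13), F⁻ (Z=9), O²⁻ (Z=8).
Largest to smallest: O²⁻ > F⁻ > Al³⁺.

O²⁻, F⁻, Al³⁺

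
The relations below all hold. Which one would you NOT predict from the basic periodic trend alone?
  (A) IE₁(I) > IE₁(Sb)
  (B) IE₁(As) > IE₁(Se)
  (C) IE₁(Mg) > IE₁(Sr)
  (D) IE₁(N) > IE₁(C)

(B)

The general trend: first ionisation energy increases across a period and decreases down a group.
(A) I (period 5, group 17) vs Sb (period 5, group 15): the stated order agrees with the simple trend.
(B) As (period 4, group 15) vs Se (period 4, group 16): the stated order contradicts the simple trend.
(C) Mg (period 3, group 2) vs Sr (period 5, group 2): the stated order agrees with the simple trend.
(D) N (period 2, group 15) vs C (period 2, group 14): the stated order agrees with the simple trend.
The exception is (B): Se (4p⁴) ionizes more easily than half-filled As (4p³).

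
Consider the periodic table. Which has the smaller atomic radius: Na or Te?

Te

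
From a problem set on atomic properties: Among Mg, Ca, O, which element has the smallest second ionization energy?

After 1 electron has been removed, what remains? Mg⁺ still has 1 valence electron; Ca⁺ still has 1 valence electron; O⁺ still has 5 valence electrons.
All are still removing valence electrons, so compare the +1 ions as you would atoms: IE_2 generally rises across a period (higher Z_eff) and falls down a group (larger shell), subject to the usual subshell exceptions.
Valence configurations: Mg⁺ [Ne]3s¹, Ca⁺ [Ar]4s¹, O⁺ [He]2s²2p³.
Approximate IE_2 values (kJ/mol): Mg 1451, Ca 1145, O 3388.
Putting it together, IE_2: Ca < Mg < O.

Ca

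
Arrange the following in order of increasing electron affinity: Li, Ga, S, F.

Ga < Li < S < F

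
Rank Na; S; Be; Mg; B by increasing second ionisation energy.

Mg, Be, S, B, Na

Consider each +1 ion: Na⁺ is the bare [Ne] core; S⁺ still has 5 valence electrons; Be⁺ still has 1 valence electron; Mg⁺ still has 1 valence electron; B⁺ still has 2 valence electrons.
Core electrons are held far more tightly than valence electrons, so Na tops the IE_2 order.
Valence configurations: S⁺ [Ne]3s²3p³, Be⁺ [He]2s¹, Mg⁺ [Ne]3s¹, B⁺ [He]2s².
Tabulated IE_2 (kJ/mol): Na 4562, S 2252, Be 1757, Mg 1451, B 2427.
Overall IE_2 order: Mg < Be < S < B < Na.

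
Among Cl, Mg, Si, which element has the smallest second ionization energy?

Mg

IE_2 is the cost of taking one more electron from the +1 cation: Cl⁺ still has 6 valence electrons; Mg⁺ still has 1 valence electron; Si⁺ still has 3 valence electrons.
All are still removing valence electrons, so compare the +1 ions as you would atoms: IE_2 generally rises across a period (higher Z_eff) and falls down a group (larger shell), subject to the usual subshell exceptions.
Valence configurations: Cl⁺ [Ne]3s²3p⁴, Mg⁺ [Ne]3s¹, Si⁺ [Ne]3s²3p¹.
Tabulated IE_2 (kJ/mol): Cl 2298, Mg 1451, Si 1577.
Hence IE_2: Mg < Si < Cl.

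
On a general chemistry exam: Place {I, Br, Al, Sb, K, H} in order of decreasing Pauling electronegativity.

EN rises left→right (higher Z_eff, smaller atoms) and falls top→bottom (larger, more shielded atoms).
These span different periods and groups, so the two trends combine.
Al > K: relative to K, both the across-period and down-group shifts push Al's electronegativity up.
Sb > Al: the two effects oppose for this pair; the across-period effect wins (2.05 vs 1.61).
H > Sb: period and group pull opposite ways; the down-group shift dominates (2.20 vs 2.05).
I > H: period and group pull opposite ways; the across-period shift dominates (2.66 vs 2.20).
Br > I: Br sits above I in group 17, so the down-group effect alone puts Br higher.
Tabulated electronegativity (Pauling): H 2.20, Al 1.61, K 0.82, Br 2.96, Sb 2.05, I 2.66.
So from highest to lowest: Br > I > H > Sb > Al > K.

Br > I > H > Sb > Al > K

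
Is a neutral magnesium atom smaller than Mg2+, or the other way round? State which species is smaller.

Mg2+

Forming Mg2+ removes 2 electrons from Mg. Fewer electrons for the same nuclear charge means less shielding and a higher Z_eff on the remaining electrons, and for main-group metals the entire outer shell is lost.
A cation is smaller than its parent atom: Mg2+ < Mg.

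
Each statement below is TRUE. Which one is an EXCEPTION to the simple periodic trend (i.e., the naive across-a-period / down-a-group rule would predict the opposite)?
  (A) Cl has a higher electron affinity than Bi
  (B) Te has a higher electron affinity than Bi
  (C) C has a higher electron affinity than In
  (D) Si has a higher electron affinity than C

(D)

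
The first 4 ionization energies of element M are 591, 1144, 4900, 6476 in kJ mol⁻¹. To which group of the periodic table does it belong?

Group 2

Look for the largest jump between consecutive ionization energies: IE3/IE2 ≈ 4.3, far larger than any earlier ratio.
That jump marks the point where a core electron is being removed. So the atom has 2 valence electrons.
A main-group element with 2 valence electrons is in group 2.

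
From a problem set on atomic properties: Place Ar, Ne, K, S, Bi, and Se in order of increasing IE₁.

K < Bi < Se < S < Ar < Ne

Ne is in period 2, group 18; S is in period 3, group 16; Ar is in period 3, group 18; K is in period 4, group 1; Se is in period 4, group 16; Bi is in period 6, group 15.
Removing the outermost electron gets harder across a period and easier down a group.
These span different periods and groups, so the two trends combine.
Bi > K: period and group pull opposite ways; the across-period shift dominates (703 vs 419 kJ/mol).
Se > Bi: relative to Bi, both the across-period and down-group shifts push Se's first ionization energy up.
S > Se: S sits above Se in group 16, so the down-group effect alone puts S higher.
Ar > S: both are in period 3; the period trend gives Ar the larger value.
Ne > Ar: they share group 18; the group trend gives Ne the larger value.
For reference (kJ/mol): Ne 2081, S 1000, Ar 1521, K 419, Se 941, Bi 703.
So from lowest to highest: K < Bi < Se < S < Ar < Ne.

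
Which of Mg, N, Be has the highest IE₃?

Be

Consider each +2 ion: Mg²⁺ is the bare [Ne] core; N²⁺ still has 3 valence electrons; Be²⁺ is the bare [He] core.
Breaking into a closed-shell core is much more expensive than removing a leftover valence electron — Mg and Be have the largest IE_3 here.
Tabulated IE_3 (kJ/mol): Mg 7733, N 4578, Be 14849.
Putting it together, IE_3: N < Mg < Be.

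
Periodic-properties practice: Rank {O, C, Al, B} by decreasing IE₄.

B > Al > O > C

IE_4 is the cost of taking one more electron from the +3 cation: O³⁺ still has 3 valence electrons; C³⁺ still has 1 valence electron; Al³⁺ is the bare [Ne] core; B³⁺ is the bare [He] core.
Pulling an electron out of a noble-gas core costs far more than removing a remaining valence electron, so Al and B sit at the high end of IE_4.
Valence configurations: O³⁺ [He]2s²2p¹, C³⁺ [He]2s¹.
Approximate IE_4 values (kJ/mol): O 7469, C 6223, Al 11577, B 25026.
Hence IE_4: C < O < Al < B.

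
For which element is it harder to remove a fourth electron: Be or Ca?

Be

After 3 electrons have been removed, what remains? Be³⁺ is already 1 electron into the core; Ca³⁺ is already 1 electron into the core.
All of these are removing an electron from a noble-gas core or deeper; the smaller core (lower principal quantum number) is held far more tightly, and within a period the higher nuclear charge binds the same core more tightly.
The numbers (kJ/mol): Be 21007, Ca 6491.
Putting it together, IE_4: Ca < Be.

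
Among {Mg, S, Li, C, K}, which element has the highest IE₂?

IE_2 is the cost of taking one more electron from the +1 cation: Mg⁺ still has 1 valence electron; S⁺ still has 5 valence electrons; Li⁺ is the bare [He] core; C⁺ still has 3 valence electrons; K⁺ is the bare [Ar] core.
Core electrons are held far more tightly than valence electrons, so K and Li top the IE_2 order.
Valence configurations: Mg⁺ [Ne]3s¹, S⁺ [Ne]3s²3p³, C⁺ [He]2s²2p¹.
Approximate IE_2 values (kJ/mol): Mg 1451, S 2252, Li 7298, C 2353, K 3052.
So the second ionization energies run Mg < S < C < K < Li.

Li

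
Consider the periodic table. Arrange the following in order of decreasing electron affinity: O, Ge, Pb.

O is in period 2, group 16; Ge is in period 4, group 14; Pb is in period 6, group 14.
EA tends to increase across a period and decrease down a group, though the pattern is less regular than for IE or radius.
These span different periods and groups, so the two trends combine.
Ge > Pb: they share group 14; the group trend gives Ge the larger value.
O > Ge: both effects reinforce here, so O is clearly the higher of the two.
Tabulated electron affinity (kJ/mol): O 141, Ge 119, Pb 35.
So from highest to lowest: O > Ge > Pb.

O > Ge > Pb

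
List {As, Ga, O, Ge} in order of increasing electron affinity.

O is in period 2, group 16; Ga is in period 4, group 13; Ge is in period 4, group 14; As is in period 4, group 15.
Electron affinity generally becomes more exothermic across a period toward the halogens and less exothermic down a group.
Here both period and group differ, so the two effects have to be weighed against each other.
As > Ga: both are in period 4; the period trend gives As the larger value.
Ge > As: this pair runs against the simple trend — see the exception note.
O > Ge: both effects reinforce here, so O is clearly the higher of the two.
Note the exception: Ge has a higher electron affinity than As, contrary to the simple trend — adding an electron to As's half-filled 4p³ is unfavourable, so Ge (4p²) has the more exothermic EA.
For reference (kJ/mol): O 141, Ga 29, Ge 119, As 78.
So from lowest to highest: Ga < As < Ge < O.

Ga, As, Ge, O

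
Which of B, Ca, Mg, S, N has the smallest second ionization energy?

Ca

After 1 electron has been removed, what remains? B⁺ still has 2 valence electrons; Ca⁺ still has 1 valence electron; Mg⁺ still has 1 valence electron; S⁺ still has 5 valence electrons; N⁺ still has 4 valence electrons.
All are still removing valence electrons, so compare the +1 ions as you would atoms: IE_2 generally rises across a period (higher Z_eff) and falls down a group (larger shell), subject to the usual subshell exceptions.
Valence configurations: B⁺ [He]2s², Ca⁺ [Ar]4s¹, Mg⁺ [Ne]3s¹, S⁺ [Ne]3s²3p³, N⁺ [He]2s²2p².
Tabulated IE_2 (kJ/mol): B 2427, Ca 1145, Mg 1451, S 2252, N 2856.
Overall IE_2 order: Ca < Mg < S < B < N.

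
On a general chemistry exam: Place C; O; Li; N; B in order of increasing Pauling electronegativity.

Li is in period 2, group 1; B is in period 2, group 13; C is in period 2, group 14; N is in period 2, group 15; O is in period 2, group 16.
EN rises left→right (higher Z_eff, smaller atoms) and falls top→bottom (larger, more shielded atoms).
All lie in period 2, so electronegativity increases left to right.
So from lowest to highest: Li < B < C < N < O.

Li < B < C < N < O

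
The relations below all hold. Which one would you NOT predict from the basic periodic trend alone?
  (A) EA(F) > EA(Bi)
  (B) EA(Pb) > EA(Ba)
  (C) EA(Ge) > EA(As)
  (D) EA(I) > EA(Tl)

The general trend: electron affinity increases across a period and decreases down a group.
(A) F (period 2, group 17) vs Bi (period 6, group 15): the stated order agrees with the simple trend.
(B) Pb (period 6, group 14) vs Ba (period 6, group 2): the stated order agrees with the simple trend.
(C) Ge (period 4, group 14) vs As (period 4, group 15): the stated order contradicts the simple trend.
(D) I (period 5, group 17) vs Tl (period 6, group 13): the stated order agrees with the simple trend.
The exception is (C): adding an electron to As's half-filled 4p³ is unfavourable, so Ge (4p²) has the more exothermic EA.

(C)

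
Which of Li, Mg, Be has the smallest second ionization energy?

Mg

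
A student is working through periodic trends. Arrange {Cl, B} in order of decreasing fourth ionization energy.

B > Cl

The fourth ionization energy removes an electron from the +3 ion. For each element: Cl³⁺ still has 4 valence electrons; B³⁺ is the bare [He] core.
Pulling an electron out of a noble-gas core costs far more than removing a remaining valence electron, so B sits at the high end of IE_4.
Tabulated IE_4 (kJ/mol): Cl 5159, B 25026.
So the fourth ionization energies run Cl < B.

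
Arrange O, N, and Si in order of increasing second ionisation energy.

Si, N, O

IE_2 is the cost of taking one more electron from the +1 cation: O⁺ still has 5 valence electrons; N⁺ still has 4 valence electrons; Si⁺ still has 3 valence electrons.
All are still removing valence electrons, so compare the +1 ions as you would atoms: IE_2 generally rises across a period (higher Z_eff) and falls down a group (larger shell), subject to the usual subshell exceptions.
Valence configurations: O⁺ [He]2s²2p³, N⁺ [He]2s²2p², Si⁺ [Ne]3s²3p¹.
Approximate IE_2 values (kJ/mol): O 3388, N 2856, Si 1577.
Hence IE_2: Si < N < O.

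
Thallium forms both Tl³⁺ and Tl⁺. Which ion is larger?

Tl⁺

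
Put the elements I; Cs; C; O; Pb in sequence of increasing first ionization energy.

Cs, Pb, I, C, O

C is in period 2, group 14; O is in period 2, group 16; I is in period 5, group 17; Cs is in period 6, group 1; Pb is in period 6, group 14.
Removing the outermost electron gets harder across a period and easier down a group.
Here both period and group differ, so the two effects have to be weighed against each other.
Pb > Cs: Pb lies to the right of Cs in period 6, so the across-period effect alone puts Pb higher.
I > Pb: both effects reinforce here, so I is clearly the higher of the two.
C > I: the two effects oppose for this pair; the down-group effect wins (1086 vs 1008 kJ/mol).
O > C: O lies to the right of C in period 2, so the across-period effect alone puts O higher.
Approximate values (kJ/mol): C 1086, O 1314, I 1008, Cs 376, Pb 716.
So from lowest to highest: Cs < Pb < I < C < O.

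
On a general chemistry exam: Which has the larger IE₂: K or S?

K

Consider each +1 ion: K⁺ is the bare [Ar] core; S⁺ still has 5 valence electrons.
Breaking into a closed-shell core is much more expensive than removing a leftover valence electron — K has the largest IE_2 here.
Approximate IE_2 values (kJ/mol): K 3052, S 2252.
Hence IE_2: S < K.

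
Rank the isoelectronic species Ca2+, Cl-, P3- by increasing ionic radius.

Ca2+ < Cl- < P3-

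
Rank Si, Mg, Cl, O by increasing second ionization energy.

Mg < Si < Cl < O

The second ionization energy removes an electron from the +1 ion. For each element: Si⁺ still has 3 valence electrons; Mg⁺ still has 1 valence electron; Cl⁺ still has 6 valence electrons; O⁺ still has 5 valence electrons.
All are still removing valence electrons, so compare the +1 ions as you would atoms: IE_2 generally rises across a period (higher Z_eff) and falls down a group (larger shell), subject to the usual subshell exceptions.
Valence configurations: Si⁺ [Ne]3s²3p¹, Mg⁺ [Ne]3s¹, Cl⁺ [Ne]3s²3p⁴, O⁺ [He]2s²2p³.
The numbers (kJ/mol): Si 1577, Mg 1451, Cl 2298, O 3388.
Overall IE_2 order: Mg < Si < Cl < O.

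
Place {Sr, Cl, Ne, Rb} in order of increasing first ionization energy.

Rb < Sr < Cl < Ne

Ne is in period 2, group 18; Cl is in period 3, group 17; Rb is in period 5, group 1; Sr is in period 5, group 2.
Removing the outermost electron gets harder across a period and easier down a group.
Here both period and group differ, so the two effects have to be weighed against each other.
Sr > Rb: both are in period 5; the period trend gives Sr the larger value.
Cl > Sr: relative to Sr, both the across-period and down-group shifts push Cl's first ionization energy up.
Ne > Cl: both effects reinforce here, so Ne is clearly the higher of the two.
For reference (kJ/mol): Ne 2081, Cl 1251, Rb 403, Sr 550.
So from lowest to highest: Rb < Sr < Cl < Ne.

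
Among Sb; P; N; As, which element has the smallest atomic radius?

Across a period the added protons contract the valence shell; down a group each new principal shell makes the atom larger.
All are in group 15, so atomic radius increases down the group.
The smallest atomic radius among these belongs to N.

N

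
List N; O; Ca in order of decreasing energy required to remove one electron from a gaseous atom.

N is in period 2, group 15; O is in period 2, group 16; Ca is in period 4, group 2.
IE₁ increases left→right with effective nuclear charge and decreases top→bottom as the valence shell moves farther out.
Here both period and group differ, so the two effects have to be weighed against each other.
O > Ca: relative to Ca, both the across-period and down-group shifts push O's first ionization energy up.
N > O: this pair runs against the simple trend — see the exception note.
Note the exception: N has a higher first ionization energy than O, contrary to the simple trend — pairing an electron in O's 2p⁴ costs repulsion energy, so O ionizes more easily than half-filled N (2p³).
For reference (kJ/mol): N 1402, O 1314, Ca 590.
So from highest to lowest: N > O > Ca.

N, O, Ca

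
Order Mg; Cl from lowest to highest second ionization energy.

Mg < Cl

After 1 electron has been removed, what remains? Mg⁺ still has 1 valence electron; Cl⁺ still has 6 valence electrons.
All are still removing valence electrons, so compare the +1 ions as you would atoms: IE_2 generally rises across a period (higher Z_eff) and falls down a group (larger shell), subject to the usual subshell exceptions.
Valence configurations: Mg⁺ [Ne]3s¹, Cl⁺ [Ne]3s²3p⁴.
Approximate IE_2 values (kJ/mol): Mg 1451, Cl 2298.
Overall IE_2 order: Mg < Cl.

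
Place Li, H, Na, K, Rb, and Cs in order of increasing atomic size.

H, Li, Na, K, Rb, Cs

Across a period the added protons contract the valence shell; down a group each new principal shell makes the atom larger.
All are in group 1, so atomic radius increases down the group.
So from smallest to largest: H < Li < Na < K < Rb < Cs.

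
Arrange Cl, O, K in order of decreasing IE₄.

O > K > Cl

Consider each +3 ion: Cl³⁺ still has 4 valence electrons; O³⁺ still has 3 valence electrons; K³⁺ is already 2 electrons into the core.
Usually core removal costs more than valence removal, but here the competition is close: a tightly held n=2 valence electron can cost more to remove than an n=3 core electron, so the actual values have to decide it.
Valence configurations: Cl³⁺ [Ne]3s²3p², O³⁺ [He]2s²2p¹.
Tabulated IE_4 (kJ/mol): Cl 5159, O 7469, K 5877.
So the fourth ionization energies run Cl < K < O.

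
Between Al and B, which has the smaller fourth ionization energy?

The fourth ionization energy removes an electron from the +3 ion. For each element: Al³⁺ is the bare [Ne] core; B³⁺ is the bare [He] core.
All of these are removing an electron from a noble-gas core or deeper; the smaller core (lower principal quantum number) is held far more tightly, and within a period the higher nuclear charge binds the same core more tightly.
Tabulated IE_4 (kJ/mol): Al 11577, B 25026.
Putting it together, IE_4: Al < B.

Al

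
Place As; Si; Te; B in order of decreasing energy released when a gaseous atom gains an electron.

Te > Si > As > B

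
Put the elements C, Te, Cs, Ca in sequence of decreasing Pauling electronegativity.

C, Te, Ca, Cs

C is in period 2, group 14; Ca is in period 4, group 2; Te is in period 5, group 16; Cs is in period 6, group 1.
Smaller atoms with higher effective nuclear charge are more electronegative.
Here both period and group differ, so the two effects have to be weighed against each other.
Ca > Cs: both effects reinforce here, so Ca is clearly the higher of the two.
Te > Ca: the two effects oppose for this pair; the across-period effect wins (2.10 vs 1.00).
C > Te: the two effects oppose for this pair; the down-group effect wins (2.55 vs 2.10).
For reference (Pauling): C 2.55, Ca 1.00, Te 2.10, Cs 0.79.
So from highest to lowest: C > Te > Ca > Cs.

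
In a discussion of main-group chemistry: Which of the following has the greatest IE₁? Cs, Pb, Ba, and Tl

Cs is in period 6, group 1; Ba is in period 6, group 2; Tl is in period 6, group 13; Pb is in period 6, group 14.
Across a period the outer electron is held more tightly (higher IE₁); down a group it sits in a higher shell, more shielded, and comes off more easily.
All lie in period 6, so first ionization energy increases left to right.
The greatest IE₁ among these belongs to Pb.

Pb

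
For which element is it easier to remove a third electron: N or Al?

IE_3 is the cost of taking one more electron from the +2 cation: N²⁺ still has 3 valence electrons; Al²⁺ still has 1 valence electron.
All are still removing valence electrons, so compare the +2 ions as you would atoms: IE_3 generally rises across a period (higher Z_eff) and falls down a group (larger shell), subject to the usual subshell exceptions.
Valence configurations: N²⁺ [He]2s²2p¹, Al²⁺ [Ne]3s¹.
Approximate IE_3 values (kJ/mol): N 4578, Al 2745.
Overall IE_3 order: Al < N.

Al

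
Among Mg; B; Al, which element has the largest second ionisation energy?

The second ionization energy removes an electron from the +1 ion. For each element: Mg⁺ still has 1 valence electron; B⁺ still has 2 valence electrons; Al⁺ still has 2 valence electrons.
All are still removing valence electrons, so compare the +1 ions as you would atoms: IE_2 generally rises across a period (higher Z_eff) and falls down a group (larger shell), subject to the usual subshell exceptions.
Valence configurations: Mg⁺ [Ne]3s¹, B⁺ [He]2s², Al⁺ [Ne]3s².
The numbers (kJ/mol): Mg 1451, B 2427, Al 1817.
Putting it together, IE_2: Mg < Al < B.

B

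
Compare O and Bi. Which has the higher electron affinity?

O is in period 2, group 16; Bi is in period 6, group 15.
EA tends to increase across a period and decrease down a group, though the pattern is less regular than for IE or radius.
Neither a single period nor a single group — weigh both effects.
O > Bi: relative to Bi, both the across-period and down-group shifts push O's electron affinity up.
Approximate values (kJ/mol): O 141, Bi 91.
So O has the higher electron affinity (O > Bi).

O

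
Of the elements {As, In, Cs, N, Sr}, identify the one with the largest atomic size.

N is in period 2, group 15; As is in period 4, group 15; Sr is in period 5, group 2; In is in period 5, group 13; Cs is in period 6, group 1.
Moving right in a period, electrons are added to the same shell under a stronger nuclear pull, so atoms get smaller; moving down, a new shell is opened and atoms get larger.
These span different periods and groups, so the two trends combine.
As > N: As sits below N in group 15, so the down-group effect alone puts As larger.
In > As: both effects reinforce here, so In is clearly the larger of the two.
Sr > In: both are in period 5; the period trend gives Sr the larger value.
Cs > Sr: relative to Sr, both the across-period and down-group shifts push Cs's atomic radius up.
For reference (pm): N 71, As 121, Sr 185, In 142, Cs 232.
The largest atomic size among these belongs to Cs.

Cs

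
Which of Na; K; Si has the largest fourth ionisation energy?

Na

IE_4 is the cost of taking one more electron from the +3 cation: Na³⁺ is already 2 electrons into the core; K³⁺ is already 2 electrons into the core; Si³⁺ still has 1 valence electron.
Core electrons are held far more tightly than valence electrons, so K and Na top the IE_4 order.
Approximate IE_4 values (kJ/mol): Na 9543, K 5877, Si 4356.
Putting it together, IE_4: Si < K < Na.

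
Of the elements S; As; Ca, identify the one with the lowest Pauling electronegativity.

Ca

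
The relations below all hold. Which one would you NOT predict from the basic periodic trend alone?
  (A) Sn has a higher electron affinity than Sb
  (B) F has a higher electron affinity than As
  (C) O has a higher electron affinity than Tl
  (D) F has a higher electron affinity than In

The general trend: electron affinity increases across a period and decreases down a group.
(A) Sn (period 5, group 14) vs Sb (period 5, group 15): the stated order contradicts the simple trend.
(B) F (period 2, group 17) vs As (period 4, group 15): the stated order agrees with the simple trend.
(C) O (period 2, group 16) vs Tl (period 6, group 13): the stated order agrees with the simple trend.
(D) F (period 2, group 17) vs In (period 5, group 13): the stated order agrees with the simple trend.
The exception is (A): adding an electron to Sb's half-filled 5p³ is unfavourable, so Sn has the more exothermic EA.

(A)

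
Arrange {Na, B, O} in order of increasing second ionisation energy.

B < O < Na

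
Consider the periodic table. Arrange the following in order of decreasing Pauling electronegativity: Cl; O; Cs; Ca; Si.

O > Cl > Si > Ca > Cs

EN rises left→right (higher Z_eff, smaller atoms) and falls top→bottom (larger, more shielded atoms).
These span different periods and groups, so the two trends combine.
Ca > Cs: relative to Cs, both the across-period and down-group shifts push Ca's electronegativity up.
Si > Ca: both effects reinforce here, so Si is clearly the higher of the two.
Cl > Si: both are in period 3; the period trend gives Cl the larger value.
O > Cl: the two effects oppose for this pair; the down-group effect wins (3.44 vs 3.16).
Approximate values (Pauling): O 3.44, Si 1.90, Cl 3.16, Ca 1.00, Cs 0.79.
So from highest to lowest: O > Cl > Si > Ca > Cs.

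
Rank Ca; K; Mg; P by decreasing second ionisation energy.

K > P > Mg > Ca

After 1 electron has been removed, what remains? Ca⁺ still has 1 valence electron; K⁺ is the bare [Ar] core; Mg⁺ still has 1 valence electron; P⁺ still has 4 valence electrons.
Pulling an electron out of a noble-gas core costs far more than removing a remaining valence electron, so K sits at the high end of IE_2.
Valence configurations: Ca⁺ [Ar]4s¹, Mg⁺ [Ne]3s¹, P⁺ [Ne]3s²3p².
The numbers (kJ/mol): Ca 1145, K 3052, Mg 1451, P 1907.
Hence IE_2: Ca < Mg < P < K.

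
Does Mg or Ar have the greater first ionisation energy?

IE₁ increases left→right with effective nuclear charge and decreases top→bottom as the valence shell moves farther out.
All lie in period 3, so first ionization energy increases left to right.
So Ar has the greater first ionisation energy (Ar > Mg).

Ar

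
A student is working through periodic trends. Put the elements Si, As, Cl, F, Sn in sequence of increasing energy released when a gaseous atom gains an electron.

As < Sn < Si < F < Cl

Electron affinity generally becomes more exothermic across a period toward the halogens and less exothermic down a group.
Neither a single period nor a single group — weigh both effects.
Sn > As: this pair runs against the simple trend — see the exception note.
Si > Sn: Si sits above Sn in group 14, so the down-group effect alone puts Si higher.
F > Si: relative to Si, both the across-period and down-group shifts push F's electron affinity up.
Cl > F: this pair runs against the simple trend — see the exception note.
Note the exception: Sn has a higher electron affinity than As, contrary to the simple trend — adding an electron to As's half-filled np³ subshell costs electron-pairing energy.
Note the exception: Cl has a higher electron affinity than F, contrary to the simple trend — F's small 2p subshell makes the incoming electron feel strong e⁻–e⁻ repulsion, so Cl actually releases more energy on gaining an electron.
Tabulated electron affinity (kJ/mol): F 328, Si 134, Cl 349, As 78, Sn 107.
So from lowest to highest: As < Sn < Si < F < Cl.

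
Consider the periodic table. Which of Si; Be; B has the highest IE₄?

After 3 electrons have been removed, what remains? Si³⁺ still has 1 valence electron; Be³⁺ is already 1 electron into the core; B³⁺ is the bare [He] core.
Pulling an electron out of a noble-gas core costs far more than removing a remaining valence electron, so Be and B sit at the high end of IE_4.
Approximate IE_4 values (kJ/mol): Si 4356, Be 21007, B 25026.
Putting it together, IE_4: Si < Be < B.

B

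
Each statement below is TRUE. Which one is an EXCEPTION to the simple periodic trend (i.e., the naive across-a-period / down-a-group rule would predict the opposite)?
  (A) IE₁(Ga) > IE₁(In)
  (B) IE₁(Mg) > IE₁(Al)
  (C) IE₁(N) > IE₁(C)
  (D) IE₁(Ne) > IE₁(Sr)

The general trend: first ionization energy increases across a period and decreases down a group.
(A) Ga (period 4, group 13) vs In (period 5, group 13): the stated order agrees with the simple trend.
(B) Mg (period 3, group 2) vs Al (period 3, group 13): the stated order contradicts the simple trend.
(C) N (period 2, group 15) vs C (period 2, group 14): the stated order agrees with the simple trend.
(D) Ne (period 2, group 18) vs Sr (period 5, group 2): the stated order agrees with the simple trend.
The exception is (B): Al's single 3p electron is easier to remove than one from Mg's filled 3s².

(B)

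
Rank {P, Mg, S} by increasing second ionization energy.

The second ionization energy removes an electron from the +1 ion. For each element: P⁺ still has 4 valence electrons; Mg⁺ still has 1 valence electron; S⁺ still has 5 valence electrons.
All are still removing valence electrons, so compare the +1 ions as you would atoms: IE_2 generally rises across a period (higher Z_eff) and falls down a group (larger shell), subject to the usual subshell exceptions.
Valence configurations: P⁺ [Ne]3s²3p², Mg⁺ [Ne]3s¹, S⁺ [Ne]3s²3p³.
The numbers (kJ/mol): P 1907, Mg 1451, S 2252.
Putting it together, IE_2: Mg < P < S.

Mg, P, S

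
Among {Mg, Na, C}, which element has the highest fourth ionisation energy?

Mg

After 3 electrons have been removed, what remains? Mg³⁺ is already 1 electron into the core; Na³⁺ is already 2 electrons into the core; C³⁺ still has 1 valence electron.
Pulling an electron out of a noble-gas core costs far more than removing a remaining valence electron, so Na and Mg sit at the high end of IE_4.
The numbers (kJ/mol): Mg 10543, Na 9543, C 6223.
Hence IE_4: C < Na < Mg.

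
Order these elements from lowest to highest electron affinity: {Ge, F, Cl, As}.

F is in period 2, group 17; Cl is in period 3, group 17; Ge is in period 4, group 14; As is in period 4, group 15.
EA tends to increase across a period and decrease down a group, though the pattern is less regular than for IE or radius.
These span different periods and groups, so the two trends combine.
Ge > As: this pair runs against the simple trend — see the exception note.
F > Ge: relative to Ge, both the across-period and down-group shifts push F's electron affinity up.
Cl > F: this pair runs against the simple trend — see the exception note.
Note the exception: Ge has a higher electron affinity than As, contrary to the simple trend — adding an electron to As's half-filled 4p³ is unfavourable, so Ge (4p²) has the more exothermic EA.
Note the exception: Cl has a higher electron affinity than F, contrary to the simple trend — F's small 2p subshell makes the incoming electron feel strong e⁻–e⁻ repulsion, so Cl actually releases more energy on gaining an electron.
Approximate values (kJ/mol): F 328, Cl 349, Ge 119, As 78.
So from lowest to highest: As < Ge < F < Cl.

As < Ge < F < Cl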